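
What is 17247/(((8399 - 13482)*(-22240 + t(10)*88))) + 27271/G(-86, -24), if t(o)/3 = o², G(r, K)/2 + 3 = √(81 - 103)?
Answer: -864979930977/655503680 - 27271*I*√22/62 ≈ -1319.6 - 2063.1*I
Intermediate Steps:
G(r, K) = -6 + 2*I*√22 (G(r, K) = -6 + 2*√(81 - 103) = -6 + 2*√(-22) = -6 + 2*(I*√22) = -6 + 2*I*√22)
t(o) = 3*o²
17247/(((8399 - 13482)*(-22240 + t(10)*88))) + 27271/G(-86, -24) = 17247/(((8399 - 13482)*(-22240 + (3*10²)*88))) + 27271/(-6 + 2*I*√22) = 17247/((-5083*(-22240 + (3*100)*88))) + 27271/(-6 + 2*I*√22) = 17247/((-5083*(-22240 + 300*88))) + 27271/(-6 + 2*I*√22) = 17247/((-5083*(-22240 + 26400))) + 27271/(-6 + 2*I*√22) = 17247/((-5083*4160)) + 27271/(-6 + 2*I*√22) = 17247/(-21145280) + 27271/(-6 + 2*I*√22) = 17247*(-1/21145280) + 27271/(-6 + 2*I*√22) = -17247/21145280 + 27271/(-6 + 2*I*√22)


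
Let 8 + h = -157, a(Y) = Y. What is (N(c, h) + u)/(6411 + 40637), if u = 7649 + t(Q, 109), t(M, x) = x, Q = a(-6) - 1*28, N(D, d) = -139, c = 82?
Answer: 7619/47048 ≈ 0.16194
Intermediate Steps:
h = -165 (h = -8 - 157 = -165)
Q = -34 (Q = -6 - 1*28 = -6 - 28 = -34)
u = 7758 (u = 7649 + 109 = 7758)
(N(c, h) + u)/(6411 + 40637) = (-139 + 7758)/(6411 + 40637) = 7619/47048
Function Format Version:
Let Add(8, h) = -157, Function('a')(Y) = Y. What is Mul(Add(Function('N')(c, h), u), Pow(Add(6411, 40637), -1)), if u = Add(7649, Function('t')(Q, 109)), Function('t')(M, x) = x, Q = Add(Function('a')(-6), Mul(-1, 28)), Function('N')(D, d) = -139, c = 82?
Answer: Rational(7619, 47048) ≈ 0.16194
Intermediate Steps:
h = -165 (h = Add(-8, -157) = -165)
Q = -34 (Q = Add(-6, Mul(-1, 28)) = Add(-6, -28) = -34)
u = 7758 (u = Add(7649, 109) = 7758)
Mul(Add(Function('N')(c, h), u), Pow(Add(6411, 40637), -1)) = Mul(Add(-139, 7758), Pow(Add(6411, 40637), -1)) = Mul(7619, Pow(47048, -1)) = Mul(7619, Rational(1, 47048)) = Rational(7619, 47048)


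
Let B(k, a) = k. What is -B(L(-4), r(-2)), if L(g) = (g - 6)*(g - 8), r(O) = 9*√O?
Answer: -120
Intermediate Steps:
L(g) = (-8 + g)*(-6 + g) (L(g) = (-6 + g)*(-8 + g) = (-8 + g)*(-6 + g))
-B(L(-4), r(-2)) = -(48 + (-4)² - 14*(-4)) = -(48 + 16 + 56) = -1*120 = -120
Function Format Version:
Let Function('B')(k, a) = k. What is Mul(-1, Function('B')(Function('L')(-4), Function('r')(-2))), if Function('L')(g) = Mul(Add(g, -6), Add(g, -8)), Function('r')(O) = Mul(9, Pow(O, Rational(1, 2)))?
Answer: -120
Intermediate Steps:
Function('L')(g) = Mul(Add(-8, g), Add(-6, g)) (Function('L')(g) = Mul(Add(-6, g), Add(-8, g)) = Mul(Add(-8, g), Add(-6, g)))
Mul(-1, Function('B')(Function('L')(-4), Function('r')(-2))) = Mul(-1, Add(48, Pow(-4, 2), Mul(-14, -4))) = Mul(-1, Add(48, 16, 56)) = Mul(-1, 120) = -120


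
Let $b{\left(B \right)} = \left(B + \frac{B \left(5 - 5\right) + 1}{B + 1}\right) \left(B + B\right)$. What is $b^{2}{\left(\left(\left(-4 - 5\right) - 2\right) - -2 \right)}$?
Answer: $\frac{431649}{16} \approx 26978.0$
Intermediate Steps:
$b{\left(B \right)} = 2 B \left(B + \frac{1}{1 + B}\right)$ ($b{\left(B \right)} = \left(B + \frac{B 0 + 1}{1 + B}\right) 2 B = \left(B + \frac{0 + 1}{1 + B}\right) 2 B = \left(B + 1 \frac{1}{1 + B}\right) 2 B = \left(B + \frac{1}{1 + B}\right) 2 B = 2 B \left(B + \frac{1}{1 + B}\right)$)
$b^{2}{\left(\left(\left(-4 - 5\right) - 2\right) - -2 \right)} = \left(\frac{2 \left(\left(\left(-4 - 5\right) - 2\right) - -2\right) \left(1 - 9 + \left(\left(\left(-4 - 5\right) - 2\right) - -2\right)^{2}\right)}{1 - 9}\right)^{2} = \left(\frac{2 \left(\left(-9 - 2\right) + 2\right) \left(1 + \left(\left(-9 - 2\right) + 2\right) + \left(\left(-9 - 2\right) + 2\right)^{2}\right)}{1 + \left(\left(-9 - 2\right) + 2\right)}\right)^{2} = \left(\frac{2 \left(-11 + 2\right) \left(1 + \left(-11 + 2\right) + \left(-11 + 2\right)^{2}\right)}{1 + \left(-11 + 2\right)}\right)^{2} = \left(2 \left(-9\right) \frac{1}{1 - 9} \left(1 - 9 + \left(-9\right)^{2}\right)\right)^{2} = \left(2 \left(-9\right) \frac{1}{-8} \left(1 - 9 + 81\right)\right)^{2} = \left(2 \left(-9\right) \left(- \frac{1}{8}\right) 73\right)^{2} = \left(\frac{657}{4}\right)^{2} = \frac{431649}{16}$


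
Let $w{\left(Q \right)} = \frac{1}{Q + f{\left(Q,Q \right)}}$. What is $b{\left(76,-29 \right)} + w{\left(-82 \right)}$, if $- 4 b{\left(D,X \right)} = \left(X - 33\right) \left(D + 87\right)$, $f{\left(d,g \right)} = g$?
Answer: $\frac{414345}{164} \approx 2526.5$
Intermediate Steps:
$b{\left(D,X \right)} = - \frac{\left(-33 + X\right) \left(87 + D\right)}{4}$ ($b{\left(D,X \right)} = - \frac{\left(X - 33\right) \left(D + 87\right)}{4} = - \frac{\left(-33 + X\right) \left(87 + D\right)}{4}$)
$w{\left(Q \right)} = \frac{1}{2 Q}$ ($w{\left(Q \right)} = \frac{1}{Q + Q} = \frac{1}{2 Q}$)
$b{\left(76,-29 \right)} + w{\left(-82 \right)} = \left(\frac{2871}{4} - - \frac{2523}{4} + \frac{33}{4} \cdot 76 - 19 \left(-29\right)\right) + \frac{1}{2 \left(-82\right)} = \left(\frac{2871}{4} + \frac{2523}{4} + 627 + 551\right) + \frac{1}{2} \left(- \frac{1}{82}\right) = \frac{5053}{2} - \frac{1}{164} = \frac{414345}{164}$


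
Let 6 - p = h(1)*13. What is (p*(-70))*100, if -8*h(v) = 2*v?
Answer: -64750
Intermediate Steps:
h(v) = -v/4
p = 37/4 (p = 6 - (-¼*1)*13 = 6 - (-1)*13/4 = 6 - 1*(-13/4) = 6 + 13/4 = 37/4 ≈ 9.2500)
(p*(-70))*100 = ((37/4)*(-70))*100 = -1295/2*100 = -64750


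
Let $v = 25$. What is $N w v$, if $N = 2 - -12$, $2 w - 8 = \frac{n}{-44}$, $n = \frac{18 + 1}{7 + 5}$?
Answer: $\frac{735875}{528} \approx 1393.7$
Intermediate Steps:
$n = \frac{19}{12} \approx 1.5833$
$w = \frac{4205}{1056}$ ($w = 4 + \frac{\frac{19}{12} \frac{1}{-44}}{2} = 4 + \frac{\frac{19}{12} \left(- \frac{1}{44}\right)}{2} = 4 + \frac{1}{2} \left(- \frac{19}{528}\right) = 4 - \frac{19}{1056} = \frac{4205}{1056} \approx 3.982$)
$N = 14$ ($N = 2 + 12 = 14$)
$N w v = 14 \cdot \frac{4205}{1056} \cdot 25 = \frac{29435}{528} \cdot 25 = \frac{735875}{528}$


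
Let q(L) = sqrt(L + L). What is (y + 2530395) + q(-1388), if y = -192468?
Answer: 2337927 + 2*I*sqrt(694) ≈ 2.3379e+6 + 52.688*I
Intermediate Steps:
q(L) = sqrt(2)*sqrt(L) (q(L) = sqrt(2*L) = sqrt(2)*sqrt(L))
(y + 2530395) + q(-1388) = (-192468 + 2530395) + sqrt(2)*sqrt(-1388) = 2337927 + sqrt(2)*(2*I*sqrt(347)) = 2337927 + 2*I*sqrt(694)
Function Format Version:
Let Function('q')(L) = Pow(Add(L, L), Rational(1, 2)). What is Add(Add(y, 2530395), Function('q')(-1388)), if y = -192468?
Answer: Add(2337927, Mul(2, I, Pow(694, Rational(1, 2)))) ≈ Add(2.3379e+6, Mul(52.688, I))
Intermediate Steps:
Function('q')(L) = Mul(Pow(2, Rational(1, 2)), Pow(L, Rational(1, 2))) (Function('q')(L) = Pow(Mul(2, L), Rational(1, 2)) = Mul(Pow(2, Rational(1, 2)), Pow(L, Rational(1, 2))))
Add(Add(y, 2530395), Function('q')(-1388)) = Add(Add(-192468, 2530395), Mul(Pow(2, Rational(1, 2)), Pow(-1388, Rational(1, 2)))) = Add(2337927, Mul(Pow(2, Rational(1, 2)), Mul(2, I, Pow(347, Rational(1, 2))))) = Add(2337927, Mul(2, I, Pow(694, Rational(1, 2))))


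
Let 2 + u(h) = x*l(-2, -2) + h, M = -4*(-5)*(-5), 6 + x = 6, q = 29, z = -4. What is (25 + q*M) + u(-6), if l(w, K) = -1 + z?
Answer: -2883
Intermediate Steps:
l(w, K) = -5 (l(w, K) = -1 - 4 = -5)
x = 0 (x = -6 + 6 = 0)
M = -100 (M = 20*(-5) = -100)
u(h) = -2 + h (u(h) = -2 + (0*(-5) + h) = -2 + (0 + h) = -2 + h)
(25 + q*M) + u(-6) = (25 + 29*(-100)) + (-2 - 6) = (25 - 2900) - 8 = -2875 - 8 = -2883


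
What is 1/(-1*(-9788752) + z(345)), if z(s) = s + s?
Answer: 1/9789442 ≈ 1.0215e-7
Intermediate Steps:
z(s) = 2*s
1/(-1*(-9788752) + z(345)) = 1/(-1*(-9788752) + 2*345) = 1/(9788752 + 690) = 1/9789442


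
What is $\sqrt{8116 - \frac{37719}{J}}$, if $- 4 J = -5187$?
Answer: $\frac{8 \sqrt{377739817}}{1729} \approx 89.927$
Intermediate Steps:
$J = \frac{5187}{4}$ ($J = \left(- \frac{1}{4}\right) \left(-5187\right) = \frac{5187}{4} \approx 1296.8$)
$\sqrt{8116 - \frac{37719}{J}} = \sqrt{8116 - \frac{37719}{\frac{5187}{4}}} = \sqrt{8116 - \frac{50292}{1729}} = \sqrt{\frac{13982272}{1729}} = \frac{8 \sqrt{377739817}}{1729}$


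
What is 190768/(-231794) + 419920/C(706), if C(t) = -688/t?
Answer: -2147456137602/4983571 ≈ -4.3091e+5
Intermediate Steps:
190768/(-231794) + 419920/C(706) = 190768/(-231794) + 419920/((-688/706)) = 190768*(-1/231794) + 419920/((-688*1/706)) = -95384/115897 + 419920/(-344/353) = -95384/115897 + 419920*(-353/344) = -95384/115897 - 18528970/43 = -2147456137602/4983571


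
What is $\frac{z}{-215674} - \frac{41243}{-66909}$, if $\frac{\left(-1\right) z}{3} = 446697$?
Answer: $\frac{98559191501}{14430531666} \approx 6.8299$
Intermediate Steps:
$z = -1340091$ ($z = \left(-3\right) 446697 = -1340091$)
$\frac{z}{-215674} - \frac{41243}{-66909} = - \frac{1340091}{-215674} - \frac{41243}{-66909} = \left(-1340091\right) \left(- \frac{1}{215674}\right) - - \frac{41243}{66909} = \frac{1340091}{215674} + \frac{41243}{66909} = \frac{98559191501}{14430531666}$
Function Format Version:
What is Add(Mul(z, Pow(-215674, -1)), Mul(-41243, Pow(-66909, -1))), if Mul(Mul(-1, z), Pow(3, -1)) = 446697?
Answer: Rational(98559191501, 14430531666) ≈ 6.8299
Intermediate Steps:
z = -1340091 (z = Mul(-3, 446697) = -1340091)
Add(Mul(z, Pow(-215674, -1)), Mul(-41243, Pow(-66909, -1))) = Add(Mul(-1340091, Pow(-215674, -1)), Mul(-41243, Pow(-66909, -1))) = Add(Mul(-1340091, Rational(-1, 215674)), Mul(-41243, Rational(-1, 66909))) = Add(Rational(1340091, 215674), Rational(41243, 66909)) = Rational(98559191501, 14430531666)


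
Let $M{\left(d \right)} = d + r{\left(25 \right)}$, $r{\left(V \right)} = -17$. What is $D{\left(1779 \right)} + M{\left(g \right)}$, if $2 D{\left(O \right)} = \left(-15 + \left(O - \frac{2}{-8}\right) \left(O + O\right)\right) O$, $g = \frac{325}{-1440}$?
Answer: $\frac{1621736636983}{288} \approx 5.631 \cdot 10^{9}$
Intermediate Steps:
$g = - \frac{65}{288}$ ($g = 325 \left(- \frac{1}{1440}\right) = - \frac{65}{288} \approx -0.22569$)
$M{\left(d \right)} = -17 + d$ ($M{\left(d \right)} = d - 17 = -17 + d$)
$D{\left(O \right)} = \frac{O \left(-15 + 2 O \left(\frac{1}{4} + O\right)\right)}{2}$ ($D{\left(O \right)} = \frac{\left(-15 + \left(O - \frac{2}{-8}\right) \left(O + O\right)\right) O}{2} = \frac{\left(-15 + \left(O - - \frac{1}{4}\right) 2 O\right) O}{2} = \frac{\left(-15 + \left(O + \frac{1}{4}\right) 2 O\right) O}{2} = \frac{\left(-15 + \left(\frac{1}{4} + O\right) 2 O\right) O}{2} = \frac{\left(-15 + 2 O \left(\frac{1}{4} + O\right)\right) O}{2} = \frac{O \left(-15 + 2 O \left(\frac{1}{4} + O\right)\right)}{2}$)
$D{\left(1779 \right)} + M{\left(g \right)} = \frac{1}{4} \cdot 1779 \left(-30 + 1779 + 4 \cdot 1779^{2}\right) - \frac{4961}{288} = \frac{1}{4} \cdot 1779 \left(-30 + 1779 + 4 \cdot 3164841\right) - \frac{4961}{288} = \frac{1}{4} \cdot 1779 \left(-30 + 1779 + 12659364\right) - \frac{4961}{288} = \frac{1}{4} \cdot 1779 \cdot 12661113 - \frac{4961}{288} = \frac{22524120027}{4} - \frac{4961}{288} = \frac{1621736636983}{288}$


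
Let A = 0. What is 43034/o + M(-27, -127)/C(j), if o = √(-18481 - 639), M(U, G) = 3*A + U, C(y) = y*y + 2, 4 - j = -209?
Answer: -27/45371 - 21517*I*√1195/2390 ≈ -0.00059509 - 311.22*I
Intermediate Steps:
j = 213 (j = 4 - 1*(-209) = 4 + 209 = 213)
C(y) = 2 + y² (C(y) = y² + 2 = 2 + y²)
M(U, G) = U (M(U, G) = 3*0 + U = 0 + U = U)
o = 4*I*√1195 (o = √(-19120) = 4*I*√1195 ≈ 138.28*I)
43034/o + M(-27, -127)/C(j) = 43034/((4*I*√1195)) - 27/(2 + 213²) = 43034*(-I*√1195/4780) - 27/(2 + 45369) = -21517*I*√1195/2390 - 27/45371 = -27/45371 - 21517*I*√1195/2390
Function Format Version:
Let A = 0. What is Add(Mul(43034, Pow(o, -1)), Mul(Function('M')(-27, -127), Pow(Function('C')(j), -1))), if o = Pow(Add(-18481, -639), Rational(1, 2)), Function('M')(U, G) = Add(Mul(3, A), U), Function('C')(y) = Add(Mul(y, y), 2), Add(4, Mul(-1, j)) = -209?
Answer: Add(Rational(-27, 45371), Mul(Rational(-21517, 2390), I, Pow(1195, Rational(1, 2)))) ≈ Add(-0.00059509, Mul(-311.22, I))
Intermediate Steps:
j = 213 (j = Add(4, Mul(-1, -209)) = Add(4, 209) = 213)
Function('C')(y) = Add(2, Pow(y, 2)) (Function('C')(y) = Add(Pow(y, 2), 2) = Add(2, Pow(y, 2)))
Function('M')(U, G) = U (Function('M')(U, G) = Add(Mul(3, 0), U) = Add(0, U) = U)
o = Mul(4, I, Pow(1195, Rational(1, 2))) (o = Pow(-19120, Rational(1, 2)) = Mul(4, I, Pow(1195, Rational(1, 2))) ≈ Mul(138.28, I))
Add(Mul(43034, Pow(o, -1)), Mul(Function('M')(-27, -127), Pow(Function('C')(j), -1))) = Add(Mul(43034, Pow(Mul(4, I, Pow(1195, Rational(1, 2))), -1)), Mul(-27, Pow(Add(2, Pow(213, 2)), -1))) = Add(Mul(43034, Mul(Rational(-1, 4780), I, Pow(1195, Rational(1, 2)))), Mul(-27, Pow(Add(2, 45369), -1))) = Add(Mul(Rational(-21517, 2390), I, Pow(1195, Rational(1, 2))), Mul(-27, Pow(45371, -1))) = Add(Mul(Rational(-21517, 2390), I, Pow(1195, Rational(1, 2))), Mul(-27, Rational(1, 45371))) = Add(Mul(Rational(-21517, 2390), I, Pow(1195, Rational(1, 2))), Rational(-27, 45371)) = Add(Rational(-27, 45371), Mul(Rational(-21517, 2390), I, Pow(1195, Rational(1, 2))))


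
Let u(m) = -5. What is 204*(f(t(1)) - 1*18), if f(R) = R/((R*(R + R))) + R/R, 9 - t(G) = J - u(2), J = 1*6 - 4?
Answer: -3417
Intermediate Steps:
J = 2 (J = 6 - 4 = 2)
t(G) = 2 (t(G) = 9 - (2 - 1*(-5)) = 9 - (2 + 5) = 9 - 1*7 = 9 - 7 = 2)
f(R) = 1 + 1/(2*R) (f(R) = R/((R*(2*R))) + 1 = R/((2*R**2)) + 1 = R*(1/(2*R**2)) + 1 = 1/(2*R) + 1 = 1 + 1/(2*R))
204*(f(t(1)) - 1*18) = 204*((1/2 + 2)/2 - 1*18) = 204*((1/2)*(5/2) - 18) = 204*(5/4 - 18) = 204*(-67/4) = -3417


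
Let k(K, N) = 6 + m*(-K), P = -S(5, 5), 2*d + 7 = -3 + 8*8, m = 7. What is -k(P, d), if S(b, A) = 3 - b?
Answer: 8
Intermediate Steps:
d = 27 (d = -7/2 + (-3 + 8*8)/2 = -7/2 + (-3 + 64)/2 = -7/2 + (1/2)*61 = -7/2 + 61/2 = 27)
P = 2 (P = -(3 - 1*5) = -(3 - 5) = -1*(-2) = 2)
k(K, N) = 6 - 7*K (k(K, N) = 6 + 7*(-K) = 6 - 7*K)
-k(P, d) = -(6 - 7*2) = -(6 - 14) = -1*(-8) = 8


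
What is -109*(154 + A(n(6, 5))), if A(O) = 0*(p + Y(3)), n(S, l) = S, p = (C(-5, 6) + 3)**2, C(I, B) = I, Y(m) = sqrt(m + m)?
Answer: -16786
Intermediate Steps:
Y(m) = sqrt(2)*sqrt(m) (Y(m) = sqrt(2*m) = sqrt(2)*sqrt(m))
p = 4 (p = (-5 + 3)**2 = (-2)**2 = 4)
A(O) = 0 (A(O) = 0*(4 + sqrt(2)*sqrt(3)) = 0*(4 + sqrt(6)) = 0)
-109*(154 + A(n(6, 5))) = -109*(154 + 0) = -109*154 = -16786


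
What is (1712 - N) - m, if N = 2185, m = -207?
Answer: -266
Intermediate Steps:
(1712 - N) - m = (1712 - 1*2185) - 1*(-207) = (1712 - 2185) + 207 = -473 + 207 = -266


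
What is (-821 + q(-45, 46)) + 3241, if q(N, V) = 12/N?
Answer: 36296/15 ≈ 2419.7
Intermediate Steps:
(-821 + q(-45, 46)) + 3241 = (-821 + 12/(-45)) + 3241 = (-821 + 12*(-1/45)) + 3241 = (-821 - 4/15) + 3241 = -12319/15 + 3241 = 36296/15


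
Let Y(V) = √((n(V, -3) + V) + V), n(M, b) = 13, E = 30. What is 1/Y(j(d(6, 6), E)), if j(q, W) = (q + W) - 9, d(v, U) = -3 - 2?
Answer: √5/15 ≈ 0.14907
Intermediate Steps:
d(v, U) = -5
j(q, W) = -9 + W + q (j(q, W) = (W + q) - 9 = -9 + W + q)
Y(V) = √(13 + 2*V) (Y(V) = √((13 + V) + V) = √(13 + 2*V))
1/Y(j(d(6, 6), E)) = 1/(√(13 + 2*(-9 + 30 - 5))) = 1/(√(13 + 2*16)) = 1/(√(13 + 32)) = 1/(√45) = 1/(3*√5) = √5/15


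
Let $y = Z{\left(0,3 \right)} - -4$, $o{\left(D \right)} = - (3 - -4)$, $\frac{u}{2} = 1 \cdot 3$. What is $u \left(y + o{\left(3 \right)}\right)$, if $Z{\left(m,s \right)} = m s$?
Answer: $-18$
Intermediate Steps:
$u = 6$ ($u = 2 \cdot 1 \cdot 3 = 2 \cdot 3 = 6$)
$o{\left(D \right)} = -7$ ($o{\left(D \right)} = - (3 + 4) = \left(-1\right) 7 = -7$)
$y = 4$ ($y = 0 \cdot 3 - -4 = 0 + 4 = 4$)
$u \left(y + o{\left(3 \right)}\right) = 6 \left(4 - 7\right) = 6 \left(-3\right) = -18$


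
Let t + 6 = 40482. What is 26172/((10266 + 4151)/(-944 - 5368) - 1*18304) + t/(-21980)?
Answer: -415400835243/126988642235 ≈ -3.2712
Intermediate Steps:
t = 40476 (t = -6 + 40482 = 40476)
26172/((10266 + 4151)/(-944 - 5368) - 1*18304) + t/(-21980) = 26172/((10266 + 4151)/(-944 - 5368) - 1*18304) + 40476/(-21980) = 26172/(14417/(-6312) - 18304) + 40476*(-1/21980) = 26172/(14417*(-1/6312) - 18304) - 10119/5495 = 26172/(-14417/6312 - 18304) - 10119/5495 = 26172/(-115549265/6312) - 10119/5495 = 26172*(-6312/115549265) - 10119/5495 = -165197664/115549265 - 10119/5495 = -415400835243/126988642235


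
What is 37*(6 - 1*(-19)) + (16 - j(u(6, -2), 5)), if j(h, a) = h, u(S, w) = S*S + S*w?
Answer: 917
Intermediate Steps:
u(S, w) = S**2 + S*w
37*(6 - 1*(-19)) + (16 - j(u(6, -2), 5)) = 37*(6 - 1*(-19)) + (16 - 6*(6 - 2)) = 37*(6 + 19) + (16 - 6*4) = 37*25 + (16 - 1*24) = 925 + (16 - 24) = 925 - 8 = 917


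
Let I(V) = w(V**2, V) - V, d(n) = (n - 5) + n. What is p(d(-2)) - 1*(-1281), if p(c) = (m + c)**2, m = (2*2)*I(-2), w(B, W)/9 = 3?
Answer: 12730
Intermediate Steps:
d(n) = -5 + 2*n (d(n) = (-5 + n) + n = -5 + 2*n)
w(B, W) = 27 (w(B, W) = 9*3 = 27)
I(V) = 27 - V
m = 116 (m = (2*2)*(27 - 1*(-2)) = 4*(27 + 2) = 4*29 = 116)
p(c) = (116 + c)**2
p(d(-2)) - 1*(-1281) = (116 + (-5 + 2*(-2)))**2 - 1*(-1281) = (116 + (-5 - 4))**2 + 1281 = (116 - 9)**2 + 1281 = 107**2 + 1281 = 11449 + 1281 = 12730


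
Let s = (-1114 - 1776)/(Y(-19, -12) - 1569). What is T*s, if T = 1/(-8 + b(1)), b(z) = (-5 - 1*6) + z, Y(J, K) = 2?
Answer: -1445/14103 ≈ -0.10246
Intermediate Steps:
s = 2890/1567 (s = (-1114 - 1776)/(2 - 1569) = -2890/(-1567) = -2890*(-1/1567) = 2890/1567 ≈ 1.8443)
b(z) = -11 + z (b(z) = (-5 - 6) + z = -11 + z)
T = -1/18 (T = 1/(-8 + (-11 + 1)) = 1/(-8 - 10) = 1/(-18) = -1/18 ≈ -0.055556)
T*s = -1/18*2890/1567 = -1445/14103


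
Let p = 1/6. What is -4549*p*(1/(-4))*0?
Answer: 0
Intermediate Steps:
p = ⅙ (p = 1*(⅙) = ⅙ ≈ 0.16667)
-4549*p*(1/(-4))*0 = -4549*(1/(-4))/6*0 = -4549*(1*(-¼))/6*0 = -4549*(⅙)*(-¼)*0 = -(-4549)*0/24 = -4549*0 = 0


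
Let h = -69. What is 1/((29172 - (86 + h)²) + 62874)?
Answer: 1/91757 ≈ 1.0898e-5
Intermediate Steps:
1/((29172 - (86 + h)²) + 62874) = 1/((29172 - (86 - 69)²) + 62874) = 1/((29172 - 1*17²) + 62874) = 1/((29172 - 1*289) + 62874) = 1/((29172 - 289) + 62874) = 1/(28883 + 62874) = 1/91757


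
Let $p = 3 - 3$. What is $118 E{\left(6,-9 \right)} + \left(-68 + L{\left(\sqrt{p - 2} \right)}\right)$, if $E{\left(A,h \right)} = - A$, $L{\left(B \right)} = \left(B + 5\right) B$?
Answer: $-778 + 5 i \sqrt{2} \approx -778.0 + 7.0711 i$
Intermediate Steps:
$p = 0$
$L{\left(B \right)} = B \left(5 + B\right)$ ($L{\left(B \right)} = \left(5 + B\right) B = B \left(5 + B\right)$)
$118 E{\left(6,-9 \right)} + \left(-68 + L{\left(\sqrt{p - 2} \right)}\right) = 118 \left(\left(-1\right) 6\right) - \left(68 - \sqrt{0 - 2} \left(5 + \sqrt{0 - 2}\right)\right) = 118 \left(-6\right) - \left(68 - \sqrt{-2} \left(5 + \sqrt{-2}\right)\right) = -708 - \left(68 - i \sqrt{2} \left(5 + i \sqrt{2}\right)\right) = -776 + i \sqrt{2} \left(5 + i \sqrt{2}\right)$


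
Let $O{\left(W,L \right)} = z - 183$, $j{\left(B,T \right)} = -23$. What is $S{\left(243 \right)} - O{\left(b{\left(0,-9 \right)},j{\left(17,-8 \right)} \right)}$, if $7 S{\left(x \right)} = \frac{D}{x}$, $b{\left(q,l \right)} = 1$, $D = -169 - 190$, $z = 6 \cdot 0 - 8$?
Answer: $\frac{324532}{1701} \approx 190.79$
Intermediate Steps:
$z = -8$ ($z = 0 - 8 = -8$)
$D = -359$ ($D = -169 - 190 = -359$)
$S{\left(x \right)} = - \frac{359}{7 x}$ ($S{\left(x \right)} = \frac{\left(-359\right) \frac{1}{x}}{7} = - \frac{359}{7 x}$)
$O{\left(W,L \right)} = -191$ ($O{\left(W,L \right)} = -8 - 183 = -191$)
$S{\left(243 \right)} - O{\left(b{\left(0,-9 \right)},j{\left(17,-8 \right)} \right)} = - \frac{359}{7 \cdot 243} - -191 = \left(- \frac{359}{7}\right) \frac{1}{243} + 191 = - \frac{359}{1701} + 191 = \frac{324532}{1701}$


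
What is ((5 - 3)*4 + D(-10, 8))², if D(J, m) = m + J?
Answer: 36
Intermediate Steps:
D(J, m) = J + m
((5 - 3)*4 + D(-10, 8))² = ((5 - 3)*4 + (-10 + 8))² = (2*4 - 2)² = (8 - 2)² = 6² = 36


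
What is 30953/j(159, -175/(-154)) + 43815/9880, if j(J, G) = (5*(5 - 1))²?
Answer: 8083541/98800 ≈ 81.817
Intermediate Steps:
j(J, G) = 400 (j(J, G) = (5*4)² = 20² = 400)
30953/j(159, -175/(-154)) + 43815/9880 = 30953/400 + 43815/9880 = 30953*(1/400) + 43815*(1/9880) = 30953/400 + 8763/1976 = 8083541/98800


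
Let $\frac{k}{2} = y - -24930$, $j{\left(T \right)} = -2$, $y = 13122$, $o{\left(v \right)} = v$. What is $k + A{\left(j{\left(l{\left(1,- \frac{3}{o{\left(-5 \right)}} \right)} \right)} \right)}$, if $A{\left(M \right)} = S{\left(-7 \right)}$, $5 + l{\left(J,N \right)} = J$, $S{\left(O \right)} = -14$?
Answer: $76090$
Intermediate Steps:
$l{\left(J,N \right)} = -5 + J$
$A{\left(M \right)} = -14$
$k = 76104$ ($k = 2 \left(13122 - -24930\right) = 2 \left(13122 + 24930\right) = 2 \cdot 38052 = 76104$)
$k + A{\left(j{\left(l{\left(1,- \frac{3}{o{\left(-5 \right)}} \right)} \right)} \right)} = 76104 - 14 = 76090$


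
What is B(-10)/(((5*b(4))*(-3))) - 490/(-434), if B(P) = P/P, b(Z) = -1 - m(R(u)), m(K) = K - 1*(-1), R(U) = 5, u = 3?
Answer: 3706/3255 ≈ 1.1386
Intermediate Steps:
m(K) = 1 + K (m(K) = K + 1 = 1 + K)
b(Z) = -7 (b(Z) = -1 - (1 + 5) = -1 - 1*6 = -1 - 6 = -7)
B(P) = 1
B(-10)/(((5*b(4))*(-3))) - 490/(-434) = 1/((5*(-7))*(-3)) - 490/(-434) = 1/(-35*(-3)) - 490*(-1/434) = 1/105 + 35/31 = 3706/3255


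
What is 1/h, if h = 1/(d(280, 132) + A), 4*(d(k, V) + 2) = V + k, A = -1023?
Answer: -922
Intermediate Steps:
d(k, V) = -2 + V/4 + k/4 (d(k, V) = -2 + (V + k)/4 = -2 + (V/4 + k/4) = -2 + V/4 + k/4)
h = -1/922 (h = 1/((-2 + (¼)*132 + (¼)*280) - 1023) = 1/((-2 + 33 + 70) - 1023) = 1/(101 - 1023) = 1/(-922) = -1/922 ≈ -0.0010846)
1/h = 1/(-1/922) = -922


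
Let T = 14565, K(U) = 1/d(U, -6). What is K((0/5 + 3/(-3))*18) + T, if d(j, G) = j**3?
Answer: 84943079/5832 ≈ 14565.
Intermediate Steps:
K(U) = U**(-3) (K(U) = 1/(U**3) = U**(-3))
K((0/5 + 3/(-3))*18) + T = ((0/5 + 3/(-3))*18)**(-3) + 14565 = ((0*(1/5) + 3*(-1/3))*18)**(-3) + 14565 = ((0 - 1)*18)**(-3) + 14565 = (-1*18)**(-3) + 14565 = (-18)**(-3) + 14565 = -1/5832 + 14565 = 84943079/5832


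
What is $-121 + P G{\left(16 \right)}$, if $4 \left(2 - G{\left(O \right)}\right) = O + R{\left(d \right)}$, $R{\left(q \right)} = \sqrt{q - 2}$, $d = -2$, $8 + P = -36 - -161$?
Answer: $-355 - \frac{117 i}{2} \approx -355.0 - 58.5 i$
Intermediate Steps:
$P = 117$ ($P = -8 - -125 = -8 + \left(-36 + 161\right) = -8 + 125 = 117$)
$R{\left(q \right)} = \sqrt{-2 + q}$
$G{\left(O \right)} = 2 - \frac{i}{2} - \frac{O}{4}$ ($G{\left(O \right)} = 2 - \frac{O + \sqrt{-2 - 2}}{4} = 2 - \frac{O + \sqrt{-4}}{4} = 2 - \frac{O + 2 i}{4} = 2 - \left(\frac{i}{2} + \frac{O}{4}\right) = 2 - \frac{i}{2} - \frac{O}{4}$)
$-121 + P G{\left(16 \right)} = -121 + 117 \left(2 - \frac{i}{2} - 4\right) = -121 + 117 \left(-2 - \frac{i}{2}\right) = -121 - \left(234 + \frac{117 i}{2}\right) = -355 - \frac{117 i}{2}$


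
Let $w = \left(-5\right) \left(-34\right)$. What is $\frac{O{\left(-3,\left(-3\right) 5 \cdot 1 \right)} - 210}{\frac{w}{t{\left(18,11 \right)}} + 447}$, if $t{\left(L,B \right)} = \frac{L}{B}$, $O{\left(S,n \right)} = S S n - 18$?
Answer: $- \frac{3267}{4958} \approx -0.65893$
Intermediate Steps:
$O{\left(S,n \right)} = -18 + n S^{2}$ ($O{\left(S,n \right)} = S^{2} n - 18 = n S^{2} - 18 = -18 + n S^{2}$)
$w = 170$
$\frac{O{\left(-3,\left(-3\right) 5 \cdot 1 \right)} - 210}{\frac{w}{t{\left(18,11 \right)}} + 447} = \frac{\left(-18 + \left(-3\right) 5 \cdot 1 \left(-3\right)^{2}\right) - 210}{\frac{170}{18 \cdot \frac{1}{11}} + 447} = \frac{\left(-18 + \left(-15\right) 1 \cdot 9\right) - 210}{\frac{170}{18 \cdot \frac{1}{11}} + 447} = \frac{\left(-18 - 135\right) - 210}{\frac{170}{\frac{18}{11}} + 447} = \frac{\left(-18 - 135\right) - 210}{170 \cdot \frac{11}{18} + 447} = \frac{-153 - 210}{\frac{935}{9} + 447} = - \frac{363}{\frac{4958}{9}} = \left(-363\right) \frac{9}{4958} = - \frac{3267}{4958}$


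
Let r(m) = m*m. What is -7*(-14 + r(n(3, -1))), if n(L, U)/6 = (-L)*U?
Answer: -2170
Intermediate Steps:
n(L, U) = -6*L*U (n(L, U) = 6*((-L)*U) = 6*(-L*U) = -6*L*U)
r(m) = m²
-7*(-14 + r(n(3, -1))) = -7*(-14 + (-6*3*(-1))²) = -7*(-14 + 18²) = -7*(-14 + 324) = -7*310 = -2170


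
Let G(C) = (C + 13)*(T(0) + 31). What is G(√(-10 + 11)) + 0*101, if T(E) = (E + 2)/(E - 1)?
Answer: 406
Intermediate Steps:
T(E) = (2 + E)/(-1 + E)
G(C) = 377 + 29*C (G(C) = (C + 13)*((2 + 0)/(-1 + 0) + 31) = (13 + C)*(2/(-1) + 31) = (13 + C)*(-1*2 + 31) = (13 + C)*(-2 + 31) = (13 + C)*29 = 377 + 29*C)
G(√(-10 + 11)) + 0*101 = (377 + 29*√(-10 + 11)) + 0*101 = (377 + 29*√1) + 0 = (377 + 29*1) + 0 = (377 + 29) + 0 = 406 + 0 = 406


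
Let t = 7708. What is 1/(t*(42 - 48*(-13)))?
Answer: 1/5133528 ≈ 1.9480e-7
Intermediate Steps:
1/(t*(42 - 48*(-13))) = 1/(7708*(42 - 48*(-13))) = 1/(7708*(42 + 624)) = (1/7708)/666 = (1/7708)*(1/666) = 1/5133528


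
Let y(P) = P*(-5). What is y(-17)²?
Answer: 7225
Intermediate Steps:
y(P) = -5*P
y(-17)² = (-5*(-17))² = 85² = 7225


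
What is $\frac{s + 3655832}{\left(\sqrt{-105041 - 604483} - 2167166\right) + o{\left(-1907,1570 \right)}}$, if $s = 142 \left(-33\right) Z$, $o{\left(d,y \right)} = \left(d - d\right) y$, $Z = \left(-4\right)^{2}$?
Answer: $- \frac{970038671762}{587076147635} - \frac{2685642 i \sqrt{19709}}{587076147635} \approx -1.6523 - 0.00064222 i$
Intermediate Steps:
$Z = 16$
$o{\left(d,y \right)} = 0$ ($o{\left(d,y \right)} = 0 y = 0$)
$s = -74976$ ($s = 142 \left(-33\right) 16 = \left(-4686\right) 16 = -74976$)
$\frac{s + 3655832}{\left(\sqrt{-105041 - 604483} - 2167166\right) + o{\left(-1907,1570 \right)}} = \frac{-74976 + 3655832}{\left(\sqrt{-105041 - 604483} - 2167166\right) + 0} = \frac{3580856}{\left(\sqrt{-709524} - 2167166\right) + 0} = \frac{3580856}{\left(6 i \sqrt{19709} - 2167166\right) + 0} = \frac{3580856}{\left(-2167166 + 6 i \sqrt{19709}\right) + 0} = \frac{3580856}{-2167166 + 6 i \sqrt{19709}}$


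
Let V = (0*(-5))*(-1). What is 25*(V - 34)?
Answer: -850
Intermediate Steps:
V = 0 (V = 0*(-1) = 0)
25*(V - 34) = 25*(0 - 34) = 25*(-34) = -850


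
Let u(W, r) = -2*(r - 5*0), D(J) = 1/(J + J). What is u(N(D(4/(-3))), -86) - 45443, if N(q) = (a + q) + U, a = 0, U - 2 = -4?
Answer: -45271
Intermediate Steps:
U = -2 (U = 2 - 4 = -2)
D(J) = 1/(2*J)
N(q) = -2 + q (N(q) = (0 + q) - 2 = q - 2 = -2 + q)
u(W, r) = -2*r (u(W, r) = -2*(r + 0) = -2*r)
u(N(D(4/(-3))), -86) - 45443 = -2*(-86) - 45443 = 172 - 45443 = -45271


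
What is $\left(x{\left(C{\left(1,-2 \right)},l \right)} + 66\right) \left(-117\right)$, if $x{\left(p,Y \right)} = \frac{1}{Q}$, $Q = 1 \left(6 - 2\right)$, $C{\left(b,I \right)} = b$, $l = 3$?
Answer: $- \frac{31005}{4} \approx -7751.3$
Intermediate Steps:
$Q = 4$ ($Q = 1 \cdot 4 = 4$)
$x{\left(p,Y \right)} = \frac{1}{4}$
$\left(x{\left(C{\left(1,-2 \right)},l \right)} + 66\right) \left(-117\right) = \left(\frac{1}{4} + 66\right) \left(-117\right) = \frac{265}{4} \left(-117\right) = - \frac{31005}{4}$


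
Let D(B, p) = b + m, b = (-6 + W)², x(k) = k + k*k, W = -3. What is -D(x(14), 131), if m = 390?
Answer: -471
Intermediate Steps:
x(k) = k + k²
b = 81 (b = (-6 - 3)² = (-9)² = 81)
D(B, p) = 471 (D(B, p) = 81 + 390 = 471)
-D(x(14), 131) = -1*471 = -471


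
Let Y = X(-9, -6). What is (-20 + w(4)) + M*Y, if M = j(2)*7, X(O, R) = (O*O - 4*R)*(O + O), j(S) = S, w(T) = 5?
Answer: -26475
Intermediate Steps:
X(O, R) = 2*O*(O² - 4*R) (X(O, R) = (O² - 4*R)*(2*O) = 2*O*(O² - 4*R))
M = 14 (M = 2*7 = 14)
Y = -1890 (Y = 2*(-9)*((-9)² - 4*(-6)) = 2*(-9)*(81 + 24) = 2*(-9)*105 = -1890)
(-20 + w(4)) + M*Y = (-20 + 5) + 14*(-1890) = -15 - 26460 = -26475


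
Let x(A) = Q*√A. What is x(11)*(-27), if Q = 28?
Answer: -756*√11 ≈ -2507.4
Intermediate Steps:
x(A) = 28*√A
x(11)*(-27) = (28*√11)*(-27) = -756*√11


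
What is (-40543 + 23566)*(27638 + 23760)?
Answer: -872583846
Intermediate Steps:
(-40543 + 23566)*(27638 + 23760) = -16977*51398 = -872583846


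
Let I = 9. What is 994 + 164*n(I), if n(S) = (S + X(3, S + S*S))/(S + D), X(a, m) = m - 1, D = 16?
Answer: 40922/25 ≈ 1636.9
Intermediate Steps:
X(a, m) = -1 + m
n(S) = (-1 + S² + 2*S)/(16 + S) (n(S) = (S + (-1 + (S + S*S)))/(S + 16) = (S + (-1 + (S + S²)))/(16 + S) = (S + (-1 + S + S²))/(16 + S) = (-1 + S² + 2*S)/(16 + S))
994 + 164*n(I) = 994 + 164*((-1 + 9 + 9*(1 + 9))/(16 + 9)) = 994 + 164*((-1 + 9 + 9*10)/25) = 994 + 164*((-1 + 9 + 90)/25) = 994 + 164*((1/25)*98) = 994 + 164*(98/25) = 994 + 16072/25 = 40922/25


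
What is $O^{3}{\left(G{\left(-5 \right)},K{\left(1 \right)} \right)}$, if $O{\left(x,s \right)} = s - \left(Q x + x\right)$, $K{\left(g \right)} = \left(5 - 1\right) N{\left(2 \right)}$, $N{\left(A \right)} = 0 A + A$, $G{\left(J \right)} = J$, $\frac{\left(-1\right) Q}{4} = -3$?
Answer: $389017$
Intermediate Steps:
$Q = 12$ ($Q = \left(-4\right) \left(-3\right) = 12$)
$N{\left(A \right)} = A$ ($N{\left(A \right)} = 0 + A = A$)
$K{\left(g \right)} = 8$ ($K{\left(g \right)} = \left(5 - 1\right) 2 = 4 \cdot 2 = 8$)
$O{\left(x,s \right)} = s - 13 x$ ($O{\left(x,s \right)} = s - \left(12 x + x\right) = s - 13 x$)
$O^{3}{\left(G{\left(-5 \right)},K{\left(1 \right)} \right)} = \left(8 - -65\right)^{3} = \left(8 + 65\right)^{3} = 73^{3} = 389017$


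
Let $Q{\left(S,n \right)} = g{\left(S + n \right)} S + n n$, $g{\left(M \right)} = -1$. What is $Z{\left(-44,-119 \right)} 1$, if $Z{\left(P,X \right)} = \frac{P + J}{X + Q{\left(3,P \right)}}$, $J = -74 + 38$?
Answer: $- \frac{40}{907} \approx -0.044101$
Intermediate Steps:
$J = -36$
$Q{\left(S,n \right)} = n^{2} - S$ ($Q{\left(S,n \right)} = - S + n n = - S + n^{2} = n^{2} - S$)
$Z{\left(P,X \right)} = \frac{-36 + P}{-3 + X + P^{2}}$ ($Z{\left(P,X \right)} = \frac{P - 36}{X + \left(P^{2} - 3\right)} = \frac{-36 + P}{X + \left(P^{2} - 3\right)} = \frac{-36 + P}{X + \left(-3 + P^{2}\right)} = \frac{-36 + P}{-3 + X + P^{2}}$)
$Z{\left(-44,-119 \right)} 1 = \frac{-36 - 44}{-3 - 119 + \left(-44\right)^{2}} \cdot 1 = \frac{1}{-3 - 119 + 1936} \left(-80\right) 1 = \frac{1}{1814} \left(-80\right) 1 = \left(- \frac{40}{907}\right) 1 = - \frac{40}{907}$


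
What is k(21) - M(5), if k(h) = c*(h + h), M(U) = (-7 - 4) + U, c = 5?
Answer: 216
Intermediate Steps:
M(U) = -11 + U
k(h) = 10*h (k(h) = 5*(h + h) = 5*(2*h) = 10*h)
k(21) - M(5) = 10*21 - (-11 + 5) = 210 - 1*(-6) = 210 + 6 = 216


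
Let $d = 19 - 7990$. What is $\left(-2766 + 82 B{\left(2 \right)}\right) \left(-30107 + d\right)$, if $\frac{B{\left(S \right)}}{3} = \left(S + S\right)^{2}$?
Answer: $-44551260$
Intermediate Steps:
$B{\left(S \right)} = 12 S^{2}$ ($B{\left(S \right)} = 3 \left(S + S\right)^{2} = 3 \left(2 S\right)^{2} = 3 \cdot 4 S^{2} = 12 S^{2}$)
$d = -7971$ ($d = 19 - 7990 = -7971$)
$\left(-2766 + 82 B{\left(2 \right)}\right) \left(-30107 + d\right) = \left(-2766 + 82 \cdot 12 \cdot 2^{2}\right) \left(-30107 - 7971\right) = \left(-2766 + 82 \cdot 12 \cdot 4\right) \left(-38078\right) = \left(-2766 + 82 \cdot 48\right) \left(-38078\right) = \left(-2766 + 3936\right) \left(-38078\right) = 1170 \left(-38078\right) = -44551260$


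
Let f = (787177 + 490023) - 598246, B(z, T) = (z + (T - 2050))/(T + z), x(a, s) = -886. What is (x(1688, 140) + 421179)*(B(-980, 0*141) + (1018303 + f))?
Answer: 69907960506277/98 ≈ 7.1335e+11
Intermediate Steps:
B(z, T) = (-2050 + T + z)/(T + z) (B(z, T) = (z + (-2050 + T))/(T + z) = (-2050 + T + z)/(T + z))
f = 678954 (f = 1277200 - 598246 = 678954)
(x(1688, 140) + 421179)*(B(-980, 0*141) + (1018303 + f)) = (-886 + 421179)*((-2050 + 0*141 - 980)/(0*141 - 980) + (1018303 + 678954)) = 420293*((-2050 + 0 - 980)/(0 - 980) + 1697257) = 420293*(-3030/(-980) + 1697257) = 420293*(-1/980*(-3030) + 1697257) = 420293*(303/98 + 1697257) = 420293*(166331489/98) = 69907960506277/98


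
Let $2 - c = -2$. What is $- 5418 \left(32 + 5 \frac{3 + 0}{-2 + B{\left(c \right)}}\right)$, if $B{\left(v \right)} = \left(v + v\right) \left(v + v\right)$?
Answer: $- \frac{5415291}{31} \approx -1.7469 \cdot 10^{5}$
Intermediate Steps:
$c = 4$ ($c = 2 - -2 = 2 + 2 = 4$)
$B{\left(v \right)} = 4 v^{2}$ ($B{\left(v \right)} = 2 v 2 v = 4 v^{2}$)
$- 5418 \left(32 + 5 \frac{3 + 0}{-2 + B{\left(c \right)}}\right) = - 5418 \left(32 + 5 \frac{3 + 0}{-2 + 4 \cdot 4^{2}}\right) = - 5418 \left(32 + 5 \frac{3}{-2 + 4 \cdot 16}\right) = - 5418 \left(32 + 5 \frac{3}{-2 + 64}\right) = - 5418 \left(32 + 5 \cdot \frac{3}{62}\right) = - 5418 \left(32 + \frac{15}{62}\right) = \left(-5418\right) \frac{1999}{62} = - \frac{5415291}{31}$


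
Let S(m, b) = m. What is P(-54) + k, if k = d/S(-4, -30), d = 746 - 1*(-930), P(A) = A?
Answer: -473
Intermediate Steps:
d = 1676 (d = 746 + 930 = 1676)
k = -419 (k = 1676/(-4) = 1676*(-¼) = -419)
P(-54) + k = -54 - 419 = -473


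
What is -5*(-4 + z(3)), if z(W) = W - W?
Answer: 20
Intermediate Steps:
z(W) = 0
-5*(-4 + z(3)) = -5*(-4 + 0) = -5*(-4) = 20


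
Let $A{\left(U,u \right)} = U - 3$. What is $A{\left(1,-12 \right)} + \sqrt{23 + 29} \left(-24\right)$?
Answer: $-2 - 48 \sqrt{13} \approx -175.07$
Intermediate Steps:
$A{\left(U,u \right)} = -3 + U$
$A{\left(1,-12 \right)} + \sqrt{23 + 29} \left(-24\right) = \left(-3 + 1\right) + \sqrt{23 + 29} \left(-24\right) = -2 + \sqrt{52} \left(-24\right) = -2 + 2 \sqrt{13} \left(-24\right) = -2 - 48 \sqrt{13}$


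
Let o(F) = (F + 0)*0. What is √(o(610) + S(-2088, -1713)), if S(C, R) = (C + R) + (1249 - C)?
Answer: 4*I*√29 ≈ 21.541*I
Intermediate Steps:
S(C, R) = 1249 + R
o(F) = 0 (o(F) = F*0 = 0)
√(o(610) + S(-2088, -1713)) = √(0 + (1249 - 1713)) = √(0 - 464) = √(-464) = 4*I*√29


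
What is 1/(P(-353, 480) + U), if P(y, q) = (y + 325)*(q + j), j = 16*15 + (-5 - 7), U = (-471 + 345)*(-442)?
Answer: 1/35868 ≈ 2.7880e-5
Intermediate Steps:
U = 55692 (U = -126*(-442) = 55692)
j = 228 (j = 240 - 12 = 228)
P(y, q) = (228 + q)*(325 + y) (P(y, q) = (y + 325)*(q + 228) = (325 + y)*(228 + q) = (228 + q)*(325 + y))
1/(P(-353, 480) + U) = 1/((74100 + 228*(-353) + 325*480 + 480*(-353)) + 55692) = 1/((74100 - 80484 + 156000 - 169440) + 55692) = 1/(-19824 + 55692) = 1/35868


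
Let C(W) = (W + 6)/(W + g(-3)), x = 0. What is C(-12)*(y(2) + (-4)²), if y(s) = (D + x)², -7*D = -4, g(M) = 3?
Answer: 1600/147 ≈ 10.884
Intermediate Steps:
D = 4/7 (D = -⅐*(-4) = 4/7 ≈ 0.57143)
y(s) = 16/49 (y(s) = (4/7 + 0)² = (4/7)² = 16/49)
C(W) = (6 + W)/(3 + W) (C(W) = (W + 6)/(W + 3) = (6 + W)/(3 + W))
C(-12)*(y(2) + (-4)²) = ((6 - 12)/(3 - 12))*(16/49 + (-4)²) = (-6/(-9))*(16/49 + 16) = -⅑*(-6)*(800/49) = (⅔)*(800/49) = 1600/147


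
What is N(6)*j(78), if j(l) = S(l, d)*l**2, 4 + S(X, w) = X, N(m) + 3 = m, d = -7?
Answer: 1350648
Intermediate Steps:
N(m) = -3 + m
S(X, w) = -4 + X
j(l) = l**2*(-4 + l) (j(l) = (-4 + l)*l**2 = l**2*(-4 + l))
N(6)*j(78) = (-3 + 6)*(78**2*(-4 + 78)) = 3*(6084*74) = 3*450216 = 1350648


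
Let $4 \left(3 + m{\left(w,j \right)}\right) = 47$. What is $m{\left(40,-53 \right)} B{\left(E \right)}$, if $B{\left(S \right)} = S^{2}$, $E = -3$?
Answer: $\frac{315}{4} \approx 78.75$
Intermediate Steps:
$m{\left(w,j \right)} = \frac{35}{4}$ ($m{\left(w,j \right)} = -3 + \frac{1}{4} \cdot 47 = -3 + \frac{47}{4} = \frac{35}{4}$)
$m{\left(40,-53 \right)} B{\left(E \right)} = \frac{35 \left(-3\right)^{2}}{4} = \frac{35}{4} \cdot 9 = \frac{315}{4}$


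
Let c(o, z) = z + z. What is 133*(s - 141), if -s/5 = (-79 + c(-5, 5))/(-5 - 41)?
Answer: -39501/2 ≈ -19751.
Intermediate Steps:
c(o, z) = 2*z
s = -15/2 (s = -5*(-79 + 2*5)/(-5 - 41) = -5*(-79 + 10)/(-46) = -(-345)*(-1)/46 = -5*3/2 = -15/2 ≈ -7.5000)
133*(s - 141) = 133*(-15/2 - 141) = 133*(-297/2) = -39501/2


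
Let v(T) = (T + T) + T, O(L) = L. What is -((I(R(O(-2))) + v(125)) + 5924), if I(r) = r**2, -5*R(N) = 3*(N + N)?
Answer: -157619/25 ≈ -6304.8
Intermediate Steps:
v(T) = 3*T (v(T) = 2*T + T = 3*T)
R(N) = -6*N/5 (R(N) = -3*(N + N)/5 = -3*2*N/5 = -6*N/5)
-((I(R(O(-2))) + v(125)) + 5924) = -(((-6/5*(-2))**2 + 3*125) + 5924) = -(((12/5)**2 + 375) + 5924) = -((144/25 + 375) + 5924) = -(9519/25 + 5924) = -1*157619/25 = -157619/25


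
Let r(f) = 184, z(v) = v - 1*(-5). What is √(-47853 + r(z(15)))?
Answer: I*√47669 ≈ 218.33*I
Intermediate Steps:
z(v) = 5 + v (z(v) = v + 5 = 5 + v)
√(-47853 + r(z(15))) = √(-47853 + 184) = √(-47669) = I*√47669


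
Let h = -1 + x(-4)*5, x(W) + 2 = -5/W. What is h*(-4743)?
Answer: 90117/4 ≈ 22529.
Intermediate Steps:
x(W) = -2 - 5/W
h = -19/4 (h = -1 + (-2 - 5/(-4))*5 = -1 + (-2 - 5*(-¼))*5 = -1 + (-2 + 5/4)*5 = -1 - ¾*5 = -1 - 15/4 = -19/4 ≈ -4.7500)
h*(-4743) = -19/4*(-4743) = 90117/4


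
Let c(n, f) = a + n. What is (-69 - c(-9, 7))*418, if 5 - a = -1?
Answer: -27588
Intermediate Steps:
a = 6 (a = 5 - 1*(-1) = 5 + 1 = 6)
c(n, f) = 6 + n
(-69 - c(-9, 7))*418 = (-69 - (6 - 9))*418 = (-69 - 1*(-3))*418 = (-69 + 3)*418 = -66*418 = -27588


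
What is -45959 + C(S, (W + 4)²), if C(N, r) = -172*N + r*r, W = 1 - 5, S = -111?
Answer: -26867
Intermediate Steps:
W = -4
C(N, r) = r² - 172*N (C(N, r) = -172*N + r² = r² - 172*N)
-45959 + C(S, (W + 4)²) = -45959 + (((-4 + 4)²)² - 172*(-111)) = -45959 + ((0²)² + 19092) = -45959 + (0² + 19092) = -45959 + (0 + 19092) = -45959 + 19092 = -26867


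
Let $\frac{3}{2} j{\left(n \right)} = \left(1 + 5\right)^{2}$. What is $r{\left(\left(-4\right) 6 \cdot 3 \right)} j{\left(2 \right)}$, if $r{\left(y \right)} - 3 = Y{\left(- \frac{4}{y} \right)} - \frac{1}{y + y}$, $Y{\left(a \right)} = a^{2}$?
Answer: $\frac{3901}{54} \approx 72.241$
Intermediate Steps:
$j{\left(n \right)} = 24$ ($j{\left(n \right)} = \frac{2 \left(1 + 5\right)^{2}}{3} = \frac{2 \cdot 6^{2}}{3} = \frac{2}{3} \cdot 36 = 24$)
$r{\left(y \right)} = 3 + \frac{16}{y^{2}} - \frac{1}{2 y}$ ($r{\left(y \right)} = 3 - \left(\frac{1}{y + y} - \frac{16}{y^{2}}\right) = 3 - \left(\frac{1}{2 y} - \frac{16}{y^{2}}\right) = 3 + \frac{16}{y^{2}} - \frac{1}{2 y}$)
$r{\left(\left(-4\right) 6 \cdot 3 \right)} j{\left(2 \right)} = \left(3 + \frac{16}{5184} - \frac{1}{2 \left(-4\right) 6 \cdot 3}\right) 24 = \left(3 + \frac{16}{5184} - \frac{1}{2 \left(\left(-24\right) 3\right)}\right) 24 = \left(3 + \frac{16}{5184} - \frac{1}{2 \left(-72\right)}\right) 24 = \left(3 + 16 \cdot \frac{1}{5184} - - \frac{1}{144}\right) 24 = \left(3 + \frac{1}{324} + \frac{1}{144}\right) 24 = \frac{3901}{1296} \cdot 24 = \frac{3901}{54}$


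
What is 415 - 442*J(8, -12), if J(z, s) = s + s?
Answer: 11023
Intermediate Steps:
J(z, s) = 2*s
415 - 442*J(8, -12) = 415 - 884*(-12) = 415 - 442*(-24) = 415 + 10608 = 11023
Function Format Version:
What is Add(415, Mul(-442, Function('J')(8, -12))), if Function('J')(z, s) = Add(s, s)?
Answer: 11023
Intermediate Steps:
Function('J')(z, s) = Mul(2, s)
Add(415, Mul(-442, Function('J')(8, -12))) = Add(415, Mul(-442, Mul(2, -12))) = Add(415, Mul(-442, -24)) = Add(415, 10608) = 11023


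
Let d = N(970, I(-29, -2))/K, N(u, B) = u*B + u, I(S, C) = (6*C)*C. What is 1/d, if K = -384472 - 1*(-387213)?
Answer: 2741/24250 ≈ 0.11303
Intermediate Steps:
I(S, C) = 6*C²
N(u, B) = u + B*u (N(u, B) = B*u + u = u + B*u)
K = 2741 (K = -384472 + 387213 = 2741)
d = 24250/2741 (d = (970*(1 + 6*(-2)²))/2741 = (970*(1 + 6*4))*(1/2741) = (970*(1 + 24))*(1/2741) = (970*25)*(1/2741) = 24250*(1/2741) = 24250/2741 ≈ 8.8471)
1/d = 1/(24250/2741) = 2741/24250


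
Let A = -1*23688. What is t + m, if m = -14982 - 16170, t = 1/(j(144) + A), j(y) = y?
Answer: -733442689/23544 ≈ -31152.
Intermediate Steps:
A = -23688
t = -1/23544 (t = 1/(144 - 23688) = 1/(-23544) = -1/23544 ≈ -4.2474e-5)
m = -31152
t + m = -1/23544 - 31152 = -733442689/23544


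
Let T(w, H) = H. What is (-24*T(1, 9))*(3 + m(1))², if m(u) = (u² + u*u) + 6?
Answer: -26136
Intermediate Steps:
m(u) = 6 + 2*u² (m(u) = (u² + u²) + 6 = 2*u² + 6 = 6 + 2*u²)
(-24*T(1, 9))*(3 + m(1))² = (-24*9)*(3 + (6 + 2*1²))² = -216*(3 + (6 + 2*1))² = -216*(3 + (6 + 2))² = -216*(3 + 8)² = -216*11² = -216*121 = -26136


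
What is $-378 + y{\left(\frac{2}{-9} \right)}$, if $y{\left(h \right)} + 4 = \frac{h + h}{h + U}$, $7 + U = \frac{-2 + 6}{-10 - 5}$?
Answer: $- \frac{128714}{337} \approx -381.94$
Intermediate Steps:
$U = - \frac{109}{15}$ ($U = -7 + \frac{-2 + 6}{-10 - 5} = -7 + \frac{4}{-15} = -7 + 4 \left(- \frac{1}{15}\right) = -7 - \frac{4}{15} = - \frac{109}{15} \approx -7.2667$)
$y{\left(h \right)} = -4 + \frac{2 h}{- \frac{109}{15} + h}$ ($y{\left(h \right)} = -4 + \frac{h + h}{h - \frac{109}{15}} = -4 + \frac{2 h}{- \frac{109}{15} + h}$)
$-378 + y{\left(\frac{2}{-9} \right)} = -378 + \frac{2 \left(218 - 15 \frac{2}{-9}\right)}{-109 + 15 \frac{2}{-9}} = -378 + \frac{2 \left(218 - 15 \cdot 2 \left(- \frac{1}{9}\right)\right)}{-109 + 15 \cdot 2 \left(- \frac{1}{9}\right)} = -378 + \frac{2 \left(218 - - \frac{10}{3}\right)}{-109 + 15 \left(- \frac{2}{9}\right)} = -378 + \frac{2 \left(218 + \frac{10}{3}\right)}{-109 - \frac{10}{3}} = -378 + 2 \frac{1}{- \frac{337}{3}} \cdot \frac{664}{3} = -378 + 2 \left(- \frac{3}{337}\right) \frac{664}{3} = -378 - \frac{1328}{337} = - \frac{128714}{337}$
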